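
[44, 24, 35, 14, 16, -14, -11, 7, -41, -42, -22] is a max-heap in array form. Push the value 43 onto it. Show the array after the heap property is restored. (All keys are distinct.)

[44, 24, 43, 14, 16, 35, -11, 7, -41, -42, -22, -14]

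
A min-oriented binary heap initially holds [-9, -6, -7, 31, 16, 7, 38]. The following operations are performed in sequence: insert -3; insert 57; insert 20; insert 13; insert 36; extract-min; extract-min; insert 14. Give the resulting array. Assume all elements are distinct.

[-6, -3, 7, 16, 13, 36, 38, 31, 57, 20, 14]

insert -3:
  append -3 at index 7 → [-9, -6, -7, 31, 16, 7, 38, -3]
  -3 < parent 31 at index 3, swap → [-9, -6, -7, -3, 16, 7, 38, 31]
insert 57:
  append 57 at index 8 → [-9, -6, -7, -3, 16, 7, 38, 31, 57] (no swap needed)
insert 20:
  append 20 at index 9 → [-9, -6, -7, -3, 16, 7, 38, 31, 57, 20] (no swap needed)
insert 13:
  append 13 at index 10 → [-9, -6, -7, -3, 16, 7, 38, 31, 57, 20, 13]
  13 < parent 16 at index 4, swap → [-9, -6, -7, -3, 13, 7, 38, 31, 57, 20, 16]
insert 36:
  append 36 at index 11 → [-9, -6, -7, -3, 13, 7, 38, 31, 57, 20, 16, 36] (no swap needed)
extract-min → returns -9:
  remove root -9; move last element 36 to root → [36, -6, -7, -3, 13, 7, 38, 31, 57, 20, 16]
  36 vs smaller child -7 at index 2, swap → [-7, -6, 36, -3, 13, 7, 38, 31, 57, 20, 16]
  36 vs smaller child 7 at index 5, swap → [-7, -6, 7, -3, 13, 36, 38, 31, 57, 20, 16]
extract-min → returns -7:
  remove root -7; move last element 16 to root → [16, -6, 7, -3, 13, 36, 38, 31, 57, 20]
  16 vs smaller child -6 at index 1, swap → [-6, 16, 7, -3, 13, 36, 38, 31, 57, 20]
  16 vs smaller child -3 at index 3, swap → [-6, -3, 7, 16, 13, 36, 38, 31, 57, 20]
insert 14:
  append 14 at index 10 → [-6, -3, 7, 16, 13, 36, 38, 31, 57, 20, 14] (no swap needed)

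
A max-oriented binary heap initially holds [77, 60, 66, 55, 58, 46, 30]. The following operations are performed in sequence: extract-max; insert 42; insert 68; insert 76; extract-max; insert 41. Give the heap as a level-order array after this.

[68, 66, 46, 60, 58, 30, 42, 55, 41]

extract-max → returns 77:
  remove root 77; move last element 30 to root → [30, 60, 66, 55, 58, 46]
  30 vs larger child 66 at index 2, swap → [66, 60, 30, 55, 58, 46]
  30 vs only child 46 at index 5, swap → [66, 60, 46, 55, 58, 30]
insert 42:
  append 42 at index 6 → [66, 60, 46, 55, 58, 30, 42] (no swap needed)
insert 68:
  append 68 at index 7 → [66, 60, 46, 55, 58, 30, 42, 68]
  68 > parent 55 at index 3, swap → [66, 60, 46, 68, 58, 30, 42, 55]
  68 > parent 60 at index 1, swap → [66, 68, 46, 60, 58, 30, 42, 55]
  68 > parent 66 at index 0, swap → [68, 66, 46, 60, 58, 30, 42, 55]
insert 76:
  append 76 at index 8 → [68, 66, 46, 60, 58, 30, 42, 55, 76]
  76 > parent 60 at index 3, swap → [68, 66, 46, 76, 58, 30, 42, 55, 60]
  76 > parent 66 at index 1, swap → [68, 76, 46, 66, 58, 30, 42, 55, 60]
  76 > parent 68 at index 0, swap → [76, 68, 46, 66, 58, 30, 42, 55, 60]
extract-max → returns 76:
  remove root 76; move last element 60 to root → [60, 68, 46, 66, 58, 30, 42, 55]
  60 vs larger child 68 at index 1, swap → [68, 60, 46, 66, 58, 30, 42, 55]
  60 vs larger child 66 at index 3, swap → [68, 66, 46, 60, 58, 30, 42, 55]
insert 41:
  append 41 at index 8 → [68, 66, 46, 60, 58, 30, 42, 55, 41] (no swap needed)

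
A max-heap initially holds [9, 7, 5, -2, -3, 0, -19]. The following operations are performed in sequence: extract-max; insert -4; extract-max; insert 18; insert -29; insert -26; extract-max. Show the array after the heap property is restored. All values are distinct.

extract-max → returns 9:
  remove root 9; move last element -19 to root → [-19, 7, 5, -2, -3, 0]
  -19 vs larger child 7 at index 1, swap → [7, -19, 5, -2, -3, 0]
  -19 vs larger child -2 at index 3, swap → [7, -2, 5, -19, -3, 0]
insert -4:
  append -4 at index 6 → [7, -2, 5, -19, -3, 0, -4] (no swap needed)
extract-max → returns 7:
  remove root 7; move last element -4 to root → [-4, -2, 5, -19, -3, 0]
  -4 vs larger child 5 at index 2, swap → [5, -2, -4, -19, -3, 0]
  -4 vs only child 0 at index 5, swap → [5, -2, 0, -19, -3, -4]
insert 18:
  append 18 at index 6 → [5, -2, 0, -19, -3, -4, 18]
  18 > parent 0 at index 2, swap → [5, -2, 18, -19, -3, -4, 0]
  18 > parent 5 at index 0, swap → [18, -2, 5, -19, -3, -4, 0]
insert -29:
  append -29 at index 7 → [18, -2, 5, -19, -3, -4, 0, -29] (no swap needed)
insert -26:
  append -26 at index 8 → [18, -2, 5, -19, -3, -4, 0, -29, -26] (no swap needed)
extract-max → returns 18:
  remove root 18; move last element -26 to root → [-26, -2, 5, -19, -3, -4, 0, -29]
  -26 vs larger child 5 at index 2, swap → [5, -2, -26, -19, -3, -4, 0, -29]
  -26 vs larger child 0 at index 6, swap → [5, -2, 0, -19, -3, -4, -26, -29]

[5, -2, 0, -19, -3, -4, -26, -29]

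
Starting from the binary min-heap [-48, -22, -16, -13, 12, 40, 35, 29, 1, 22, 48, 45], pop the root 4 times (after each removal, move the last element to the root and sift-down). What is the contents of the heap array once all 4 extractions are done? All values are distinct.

extract-min #1 returns -48:
  remove root -48; move last element 45 to root → [45, -22, -16, -13, 12, 40, 35, 29, 1, 22, 48]
  45 vs smaller child -22 at index 1, swap → [-22, 45, -16, -13, 12, 40, 35, 29, 1, 22, 48]
  45 vs smaller child -13 at index 3, swap → [-22, -13, -16, 45, 12, 40, 35, 29, 1, 22, 48]
  45 vs smaller child 1 at index 8, swap → [-22, -13, -16, 1, 12, 40, 35, 29, 45, 22, 48]
extract-min #2 returns -22:
  remove root -22; move last element 48 to root → [48, -13, -16, 1, 12, 40, 35, 29, 45, 22]
  48 vs smaller child -16 at index 2, swap → [-16, -13, 48, 1, 12, 40, 35, 29, 45, 22]
  48 vs smaller child 35 at index 6, swap → [-16, -13, 35, 1, 12, 40, 48, 29, 45, 22]
extract-min #3 returns -16:
  remove root -16; move last element 22 to root → [22, -13, 35, 1, 12, 40, 48, 29, 45]
  22 vs smaller child -13 at index 1, swap → [-13, 22, 35, 1, 12, 40, 48, 29, 45]
  22 vs smaller child 1 at index 3, swap → [-13, 1, 35, 22, 12, 40, 48, 29, 45]
extract-min #4 returns -13:
  remove root -13; move last element 45 to root → [45, 1, 35, 22, 12, 40, 48, 29]
  45 vs smaller child 1 at index 1, swap → [1, 45, 35, 22, 12, 40, 48, 29]
  45 vs smaller child 12 at index 4, swap → [1, 12, 35, 22, 45, 40, 48, 29]

[1, 12, 35, 22, 45, 40, 48, 29]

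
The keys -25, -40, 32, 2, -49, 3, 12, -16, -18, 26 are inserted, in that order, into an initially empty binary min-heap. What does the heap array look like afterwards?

[-49, -40, 3, -18, -25, 32, 12, 2, -16, 26]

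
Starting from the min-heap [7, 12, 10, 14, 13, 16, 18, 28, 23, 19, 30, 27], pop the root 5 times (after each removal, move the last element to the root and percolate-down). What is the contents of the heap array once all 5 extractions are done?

extract-min #1 returns 7:
  remove root 7; move last element 27 to root → [27, 12, 10, 14, 13, 16, 18, 28, 23, 19, 30]
  27 vs smaller child 10 at index 2, swap → [10, 12, 27, 14, 13, 16, 18, 28, 23, 19, 30]
  27 vs smaller child 16 at index 5, swap → [10, 12, 16, 14, 13, 27, 18, 28, 23, 19, 30]
extract-min #2 returns 10:
  remove root 10; move last element 30 to root → [30, 12, 16, 14, 13, 27, 18, 28, 23, 19]
  30 vs smaller child 12 at index 1, swap → [12, 30, 16, 14, 13, 27, 18, 28, 23, 19]
  30 vs smaller child 13 at index 4, swap → [12, 13, 16, 14, 30, 27, 18, 28, 23, 19]
  30 vs only child 19 at index 9, swap → [12, 13, 16, 14, 19, 27, 18, 28, 23, 30]
extract-min #3 returns 12:
  remove root 12; move last element 30 to root → [30, 13, 16, 14, 19, 27, 18, 28, 23]
  30 vs smaller child 13 at index 1, swap → [13, 30, 16, 14, 19, 27, 18, 28, 23]
  30 vs smaller child 14 at index 3, swap → [13, 14, 16, 30, 19, 27, 18, 28, 23]
  30 vs smaller child 23 at index 8, swap → [13, 14, 16, 23, 19, 27, 18, 28, 30]
extract-min #4 returns 13:
  remove root 13; move last element 30 to root → [30, 14, 16, 23, 19, 27, 18, 28]
  30 vs smaller child 14 at index 1, swap → [14, 30, 16, 23, 19, 27, 18, 28]
  30 vs smaller child 19 at index 4, swap → [14, 19, 16, 23, 30, 27, 18, 28]
extract-min #5 returns 14:
  remove root 14; move last element 28 to root → [28, 19, 16, 23, 30, 27, 18]
  28 vs smaller child 16 at index 2, swap → [16, 19, 28, 23, 30, 27, 18]
  28 vs smaller child 18 at index 6, swap → [16, 19, 18, 23, 30, 27, 28]

[16, 19, 18, 23, 30, 27, 28]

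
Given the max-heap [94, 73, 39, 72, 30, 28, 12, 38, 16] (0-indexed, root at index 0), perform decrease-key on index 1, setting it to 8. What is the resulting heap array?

[94, 72, 39, 38, 30, 28, 12, 8, 16]

set index 1 from 73 to 8 → [94, 8, 39, 72, 30, 28, 12, 38, 16]
8 vs larger child 72 at index 3, swap → [94, 72, 39, 8, 30, 28, 12, 38, 16]
8 vs larger child 38 at index 7, swap → [94, 72, 39, 38, 30, 28, 12, 8, 16]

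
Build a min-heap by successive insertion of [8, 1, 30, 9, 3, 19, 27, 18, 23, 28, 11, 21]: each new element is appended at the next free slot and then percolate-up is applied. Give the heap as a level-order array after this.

Insert 8:
  append 8 at index 0 → [8] (no swap needed)
Insert 1:
  append 1 at index 1 → [8, 1]
  1 < parent 8 at index 0, swap → [1, 8]
Insert 30:
  append 30 at index 2 → [1, 8, 30] (no swap needed)
Insert 9:
  append 9 at index 3 → [1, 8, 30, 9] (no swap needed)
Insert 3:
  append 3 at index 4 → [1, 8, 30, 9, 3]
  3 < parent 8 at index 1, swap → [1, 3, 30, 9, 8]
Insert 19:
  append 19 at index 5 → [1, 3, 30, 9, 8, 19]
  19 < parent 30 at index 2, swap → [1, 3, 19, 9, 8, 30]
Insert 27:
  append 27 at index 6 → [1, 3, 19, 9, 8, 30, 27] (no swap needed)
Insert 18:
  append 18 at index 7 → [1, 3, 19, 9, 8, 30, 27, 18] (no swap needed)
Insert 23:
  append 23 at index 8 → [1, 3, 19, 9, 8, 30, 27, 18, 23] (no swap needed)
Insert 28:
  append 28 at index 9 → [1, 3, 19, 9, 8, 30, 27, 18, 23, 28] (no swap needed)
Insert 11:
  append 11 at index 10 → [1, 3, 19, 9, 8, 30, 27, 18, 23, 28, 11] (no swap needed)
Insert 21:
  append 21 at index 11 → [1, 3, 19, 9, 8, 30, 27, 18, 23, 28, 11, 21]
  21 < parent 30 at index 5, swap → [1, 3, 19, 9, 8, 21, 27, 18, 23, 28, 11, 30]

[1, 3, 19, 9, 8, 21, 27, 18, 23, 28, 11, 30]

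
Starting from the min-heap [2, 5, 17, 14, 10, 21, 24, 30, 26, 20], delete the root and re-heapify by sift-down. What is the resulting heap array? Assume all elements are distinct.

[5, 10, 17, 14, 20, 21, 24, 30, 26]

remove root 2; move last element 20 to root → [20, 5, 17, 14, 10, 21, 24, 30, 26]
20 vs smaller child 5 at index 1, swap → [5, 20, 17, 14, 10, 21, 24, 30, 26]
20 vs smaller child 10 at index 4, swap → [5, 10, 17, 14, 20, 21, 24, 30, 26]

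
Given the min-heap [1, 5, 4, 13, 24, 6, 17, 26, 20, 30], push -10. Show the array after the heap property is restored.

[-10, 1, 4, 13, 5, 6, 17, 26, 20, 30, 24]

append -10 at index 10 → [1, 5, 4, 13, 24, 6, 17, 26, 20, 30, -10]
-10 < parent 24 at index 4, swap → [1, 5, 4, 13, -10, 6, 17, 26, 20, 30, 24]
-10 < parent 5 at index 1, swap → [1, -10, 4, 13, 5, 6, 17, 26, 20, 30, 24]
-10 < parent 1 at index 0, swap → [-10, 1, 4, 13, 5, 6, 17, 26, 20, 30, 24]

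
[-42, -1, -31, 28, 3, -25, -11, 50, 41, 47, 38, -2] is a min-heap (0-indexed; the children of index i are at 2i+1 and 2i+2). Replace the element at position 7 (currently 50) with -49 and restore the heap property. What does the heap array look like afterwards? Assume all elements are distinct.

[-49, -42, -31, -1, 3, -25, -11, 28, 41, 47, 38, -2]

set index 7 from 50 to -49 → [-42, -1, -31, 28, 3, -25, -11, -49, 41, 47, 38, -2]
-49 < parent 28 at index 3, swap → [-42, -1, -31, -49, 3, -25, -11, 28, 41, 47, 38, -2]
-49 < parent -1 at index 1, swap → [-42, -49, -31, -1, 3, -25, -11, 28, 41, 47, 38, -2]
-49 < parent -42 at index 0, swap → [-49, -42, -31, -1, 3, -25, -11, 28, 41, 47, 38, -2]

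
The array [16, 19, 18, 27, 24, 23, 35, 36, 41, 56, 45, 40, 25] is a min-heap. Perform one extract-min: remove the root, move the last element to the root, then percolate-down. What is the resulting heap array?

remove root 16; move last element 25 to root → [25, 19, 18, 27, 24, 23, 35, 36, 41, 56, 45, 40]
25 vs smaller child 18 at index 2, swap → [18, 19, 25, 27, 24, 23, 35, 36, 41, 56, 45, 40]
25 vs smaller child 23 at index 5, swap → [18, 19, 23, 27, 24, 25, 35, 36, 41, 56, 45, 40]

[18, 19, 23, 27, 24, 25, 35, 36, 41, 56, 45, 40]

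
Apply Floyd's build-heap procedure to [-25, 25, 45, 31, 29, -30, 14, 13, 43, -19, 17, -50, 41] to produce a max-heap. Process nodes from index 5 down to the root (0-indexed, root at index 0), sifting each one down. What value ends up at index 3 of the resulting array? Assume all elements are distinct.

sift down from index 5:
  -30 vs larger child 41 at index 12, swap → [-25, 25, 45, 31, 29, 41, 14, 13, 43, -19, 17, -50, -30]
sift down from index 4: already satisfies heap property
sift down from index 3:
  31 vs larger child 43 at index 8, swap → [-25, 25, 45, 43, 29, 41, 14, 13, 31, -19, 17, -50, -30]
sift down from index 2: already satisfies heap property
sift down from index 1:
  25 vs larger child 43 at index 3, swap → [-25, 43, 45, 25, 29, 41, 14, 13, 31, -19, 17, -50, -30]
  25 vs larger child 31 at index 8, swap → [-25, 43, 45, 31, 29, 41, 14, 13, 25, -19, 17, -50, -30]
sift down from index 0:
  -25 vs larger child 45 at index 2, swap → [45, 43, -25, 31, 29, 41, 14, 13, 25, -19, 17, -50, -30]
  -25 vs larger child 41 at index 5, swap → [45, 43, 41, 31, 29, -25, 14, 13, 25, -19, 17, -50, -30]
resulting array: [45, 43, 41, 31, 29, -25, 14, 13, 25, -19, 17, -50, -30]

31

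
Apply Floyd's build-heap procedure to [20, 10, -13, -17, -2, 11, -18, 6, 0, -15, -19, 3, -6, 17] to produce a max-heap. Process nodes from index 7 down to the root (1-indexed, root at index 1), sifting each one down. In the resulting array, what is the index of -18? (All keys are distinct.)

sift down from index 7:
  -18 vs only child 17 at index 14, swap → [20, 10, -13, -17, -2, 11, 17, 6, 0, -15, -19, 3, -6, -18]
sift down from index 6: already satisfies heap property
sift down from index 5: already satisfies heap property
sift down from index 4:
  -17 vs larger child 6 at index 8, swap → [20, 10, -13, 6, -2, 11, 17, -17, 0, -15, -19, 3, -6, -18]
sift down from index 3:
  -13 vs larger child 17 at index 7, swap → [20, 10, 17, 6, -2, 11, -13, -17, 0, -15, -19, 3, -6, -18]
sift down from index 2: already satisfies heap property
sift down from index 1: already satisfies heap property
resulting array: [20, 10, 17, 6, -2, 11, -13, -17, 0, -15, -19, 3, -6, -18]

14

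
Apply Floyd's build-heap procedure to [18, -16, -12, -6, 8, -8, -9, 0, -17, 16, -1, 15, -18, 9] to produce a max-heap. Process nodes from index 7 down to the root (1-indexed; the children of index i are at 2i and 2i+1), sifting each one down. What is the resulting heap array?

[18, 16, 15, 0, 8, -8, 9, -6, -17, -16, -1, -12, -18, -9]

sift down from index 7:
  -9 vs only child 9 at index 14, swap → [18, -16, -12, -6, 8, -8, 9, 0, -17, 16, -1, 15, -18, -9]
sift down from index 6:
  -8 vs larger child 15 at index 12, swap → [18, -16, -12, -6, 8, 15, 9, 0, -17, 16, -1, -8, -18, -9]
sift down from index 5:
  8 vs larger child 16 at index 10, swap → [18, -16, -12, -6, 16, 15, 9, 0, -17, 8, -1, -8, -18, -9]
sift down from index 4:
  -6 vs larger child 0 at index 8, swap → [18, -16, -12, 0, 16, 15, 9, -6, -17, 8, -1, -8, -18, -9]
sift down from index 3:
  -12 vs larger child 15 at index 6, swap → [18, -16, 15, 0, 16, -12, 9, -6, -17, 8, -1, -8, -18, -9]
  -12 vs larger child -8 at index 12, swap → [18, -16, 15, 0, 16, -8, 9, -6, -17, 8, -1, -12, -18, -9]
sift down from index 2:
  -16 vs larger child 16 at index 5, swap → [18, 16, 15, 0, -16, -8, 9, -6, -17, 8, -1, -12, -18, -9]
  -16 vs larger child 8 at index 10, swap → [18, 16, 15, 0, 8, -8, 9, -6, -17, -16, -1, -12, -18, -9]
sift down from index 1: already satisfies heap property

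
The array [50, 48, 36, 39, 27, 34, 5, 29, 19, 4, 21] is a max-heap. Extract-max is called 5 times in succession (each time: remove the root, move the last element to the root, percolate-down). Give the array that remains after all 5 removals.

[29, 27, 19, 21, 5, 4]

extract-max #1 returns 50:
  remove root 50; move last element 21 to root → [21, 48, 36, 39, 27, 34, 5, 29, 19, 4]
  21 vs larger child 48 at index 1, swap → [48, 21, 36, 39, 27, 34, 5, 29, 19, 4]
  21 vs larger child 39 at index 3, swap → [48, 39, 36, 21, 27, 34, 5, 29, 19, 4]
  21 vs larger child 29 at index 7, swap → [48, 39, 36, 29, 27, 34, 5, 21, 19, 4]
extract-max #2 returns 48:
  remove root 48; move last element 4 to root → [4, 39, 36, 29, 27, 34, 5, 21, 19]
  4 vs larger child 39 at index 1, swap → [39, 4, 36, 29, 27, 34, 5, 21, 19]
  4 vs larger child 29 at index 3, swap → [39, 29, 36, 4, 27, 34, 5, 21, 19]
  4 vs larger child 21 at index 7, swap → [39, 29, 36, 21, 27, 34, 5, 4, 19]
extract-max #3 returns 39:
  remove root 39; move last element 19 to root → [19, 29, 36, 21, 27, 34, 5, 4]
  19 vs larger child 36 at index 2, swap → [36, 29, 19, 21, 27, 34, 5, 4]
  19 vs larger child 34 at index 5, swap → [36, 29, 34, 21, 27, 19, 5, 4]
extract-max #4 returns 36:
  remove root 36; move last element 4 to root → [4, 29, 34, 21, 27, 19, 5]
  4 vs larger child 34 at index 2, swap → [34, 29, 4, 21, 27, 19, 5]
  4 vs larger child 19 at index 5, swap → [34, 29, 19, 21, 27, 4, 5]
extract-max #5 returns 34:
  remove root 34; move last element 5 to root → [5, 29, 19, 21, 27, 4]
  5 vs larger child 29 at index 1, swap → [29, 5, 19, 21, 27, 4]
  5 vs larger child 27 at index 4, swap → [29, 27, 19, 21, 5, 4]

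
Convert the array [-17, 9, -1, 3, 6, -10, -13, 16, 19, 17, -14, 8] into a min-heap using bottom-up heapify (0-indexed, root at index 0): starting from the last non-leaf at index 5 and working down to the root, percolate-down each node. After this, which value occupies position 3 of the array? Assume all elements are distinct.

sift down from index 5: already satisfies heap property
sift down from index 4:
  6 vs smaller child -14 at index 10, swap → [-17, 9, -1, 3, -14, -10, -13, 16, 19, 17, 6, 8]
sift down from index 3: already satisfies heap property
sift down from index 2:
  -1 vs smaller child -13 at index 6, swap → [-17, 9, -13, 3, -14, -10, -1, 16, 19, 17, 6, 8]
sift down from index 1:
  9 vs smaller child -14 at index 4, swap → [-17, -14, -13, 3, 9, -10, -1, 16, 19, 17, 6, 8]
  9 vs smaller child 6 at index 10, swap → [-17, -14, -13, 3, 6, -10, -1, 16, 19, 17, 9, 8]
sift down from index 0: already satisfies heap property
resulting array: [-17, -14, -13, 3, 6, -10, -1, 16, 19, 17, 9, 8]

3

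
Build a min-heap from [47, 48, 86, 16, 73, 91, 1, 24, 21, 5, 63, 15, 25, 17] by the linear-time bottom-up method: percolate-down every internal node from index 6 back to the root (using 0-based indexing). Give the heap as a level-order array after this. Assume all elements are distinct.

sift down from index 6: already satisfies heap property
sift down from index 5:
  91 vs smaller child 15 at index 11, swap → [47, 48, 86, 16, 73, 15, 1, 24, 21, 5, 63, 91, 25, 17]
sift down from index 4:
  73 vs smaller child 5 at index 9, swap → [47, 48, 86, 16, 5, 15, 1, 24, 21, 73, 63, 91, 25, 17]
sift down from index 3: already satisfies heap property
sift down from index 2:
  86 vs smaller child 1 at index 6, swap → [47, 48, 1, 16, 5, 15, 86, 24, 21, 73, 63, 91, 25, 17]
  86 vs only child 17 at index 13, swap → [47, 48, 1, 16, 5, 15, 17, 24, 21, 73, 63, 91, 25, 86]
sift down from index 1:
  48 vs smaller child 5 at index 4, swap → [47, 5, 1, 16, 48, 15, 17, 24, 21, 73, 63, 91, 25, 86]
sift down from index 0:
  47 vs smaller child 1 at index 2, swap → [1, 5, 47, 16, 48, 15, 17, 24, 21, 73, 63, 91, 25, 86]
  47 vs smaller child 15 at index 5, swap → [1, 5, 15, 16, 48, 47, 17, 24, 21, 73, 63, 91, 25, 86]
  47 vs smaller child 25 at index 12, swap → [1, 5, 15, 16, 48, 25, 17, 24, 21, 73, 63, 91, 47, 86]

[1, 5, 15, 16, 48, 25, 17, 24, 21, 73, 63, 91, 47, 86]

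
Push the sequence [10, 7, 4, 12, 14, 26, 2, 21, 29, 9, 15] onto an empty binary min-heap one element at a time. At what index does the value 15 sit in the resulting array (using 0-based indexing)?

Insert 10:
  append 10 at index 0 → [10] (no swap needed)
Insert 7:
  append 7 at index 1 → [10, 7]
  7 < parent 10 at index 0, swap → [7, 10]
Insert 4:
  append 4 at index 2 → [7, 10, 4]
  4 < parent 7 at index 0, swap → [4, 10, 7]
Insert 12:
  append 12 at index 3 → [4, 10, 7, 12] (no swap needed)
Insert 14:
  append 14 at index 4 → [4, 10, 7, 12, 14] (no swap needed)
Insert 26:
  append 26 at index 5 → [4, 10, 7, 12, 14, 26] (no swap needed)
Insert 2:
  append 2 at index 6 → [4, 10, 7, 12, 14, 26, 2]
  2 < parent 7 at index 2, swap → [4, 10, 2, 12, 14, 26, 7]
  2 < parent 4 at index 0, swap → [2, 10, 4, 12, 14, 26, 7]
Insert 21:
  append 21 at index 7 → [2, 10, 4, 12, 14, 26, 7, 21] (no swap needed)
Insert 29:
  append 29 at index 8 → [2, 10, 4, 12, 14, 26, 7, 21, 29] (no swap needed)
Insert 9:
  append 9 at index 9 → [2, 10, 4, 12, 14, 26, 7, 21, 29, 9]
  9 < parent 14 at index 4, swap → [2, 10, 4, 12, 9, 26, 7, 21, 29, 14]
  9 < parent 10 at index 1, swap → [2, 9, 4, 12, 10, 26, 7, 21, 29, 14]
Insert 15:
  append 15 at index 10 → [2, 9, 4, 12, 10, 26, 7, 21, 29, 14, 15] (no swap needed)
resulting array: [2, 9, 4, 12, 10, 26, 7, 21, 29, 14, 15]

10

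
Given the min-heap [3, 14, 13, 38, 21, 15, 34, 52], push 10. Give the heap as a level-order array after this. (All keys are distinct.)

[3, 10, 13, 14, 21, 15, 34, 52, 38]

append 10 at index 8 → [3, 14, 13, 38, 21, 15, 34, 52, 10]
10 < parent 38 at index 3, swap → [3, 14, 13, 10, 21, 15, 34, 52, 38]
10 < parent 14 at index 1, swap → [3, 10, 13, 14, 21, 15, 34, 52, 38]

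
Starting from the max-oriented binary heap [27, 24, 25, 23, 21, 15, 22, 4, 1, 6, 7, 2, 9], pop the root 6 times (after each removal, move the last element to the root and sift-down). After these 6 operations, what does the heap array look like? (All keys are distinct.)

extract-max #1 returns 27:
  remove root 27; move last element 9 to root → [9, 24, 25, 23, 21, 15, 22, 4, 1, 6, 7, 2]
  9 vs larger child 25 at index 2, swap → [25, 24, 9, 23, 21, 15, 22, 4, 1, 6, 7, 2]
  9 vs larger child 22 at index 6, swap → [25, 24, 22, 23, 21, 15, 9, 4, 1, 6, 7, 2]
extract-max #2 returns 25:
  remove root 25; move last element 2 to root → [2, 24, 22, 23, 21, 15, 9, 4, 1, 6, 7]
  2 vs larger child 24 at index 1, swap → [24, 2, 22, 23, 21, 15, 9, 4, 1, 6, 7]
  2 vs larger child 23 at index 3, swap → [24, 23, 22, 2, 21, 15, 9, 4, 1, 6, 7]
  2 vs larger child 4 at index 7, swap → [24, 23, 22, 4, 21, 15, 9, 2, 1, 6, 7]
extract-max #3 returns 24:
  remove root 24; move last element 7 to root → [7, 23, 22, 4, 21, 15, 9, 2, 1, 6]
  7 vs larger child 23 at index 1, swap → [23, 7, 22, 4, 21, 15, 9, 2, 1, 6]
  7 vs larger child 21 at index 4, swap → [23, 21, 22, 4, 7, 15, 9, 2, 1, 6]
extract-max #4 returns 23:
  remove root 23; move last element 6 to root → [6, 21, 22, 4, 7, 15, 9, 2, 1]
  6 vs larger child 22 at index 2, swap → [22, 21, 6, 4, 7, 15, 9, 2, 1]
  6 vs larger child 15 at index 5, swap → [22, 21, 15, 4, 7, 6, 9, 2, 1]
extract-max #5 returns 22:
  remove root 22; move last element 1 to root → [1, 21, 15, 4, 7, 6, 9, 2]
  1 vs larger child 21 at index 1, swap → [21, 1, 15, 4, 7, 6, 9, 2]
  1 vs larger child 7 at index 4, swap → [21, 7, 15, 4, 1, 6, 9, 2]
extract-max #6 returns 21:
  remove root 21; move last element 2 to root → [2, 7, 15, 4, 1, 6, 9]
  2 vs larger child 15 at index 2, swap → [15, 7, 2, 4, 1, 6, 9]
  2 vs larger child 9 at index 6, swap → [15, 7, 9, 4, 1, 6, 2]

[15, 7, 9, 4, 1, 6, 2]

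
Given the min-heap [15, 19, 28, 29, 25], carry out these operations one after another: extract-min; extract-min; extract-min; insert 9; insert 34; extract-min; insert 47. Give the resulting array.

extract-min → returns 15:
  remove root 15; move last element 25 to root → [25, 19, 28, 29]
  25 vs smaller child 19 at index 1, swap → [19, 25, 28, 29]
extract-min → returns 19:
  remove root 19; move last element 29 to root → [29, 25, 28]
  29 vs smaller child 25 at index 1, swap → [25, 29, 28]
extract-min → returns 25:
  remove root 25; move last element 28 to root → [28, 29] (no swap needed)
insert 9:
  append 9 at index 2 → [28, 29, 9]
  9 < parent 28 at index 0, swap → [9, 29, 28]
insert 34:
  append 34 at index 3 → [9, 29, 28, 34] (no swap needed)
extract-min → returns 9:
  remove root 9; move last element 34 to root → [34, 29, 28]
  34 vs smaller child 28 at index 2, swap → [28, 29, 34]
insert 47:
  append 47 at index 3 → [28, 29, 34, 47] (no swap needed)

[28, 29, 34, 47]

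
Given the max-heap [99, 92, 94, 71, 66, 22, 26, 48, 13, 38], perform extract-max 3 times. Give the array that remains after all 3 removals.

[71, 66, 38, 48, 13, 22, 26]

extract-max #1 returns 99:
  remove root 99; move last element 38 to root → [38, 92, 94, 71, 66, 22, 26, 48, 13]
  38 vs larger child 94 at index 2, swap → [94, 92, 38, 71, 66, 22, 26, 48, 13]
extract-max #2 returns 94:
  remove root 94; move last element 13 to root → [13, 92, 38, 71, 66, 22, 26, 48]
  13 vs larger child 92 at index 1, swap → [92, 13, 38, 71, 66, 22, 26, 48]
  13 vs larger child 71 at index 3, swap → [92, 71, 38, 13, 66, 22, 26, 48]
  13 vs only child 48 at index 7, swap → [92, 71, 38, 48, 66, 22, 26, 13]
extract-max #3 returns 92:
  remove root 92; move last element 13 to root → [13, 71, 38, 48, 66, 22, 26]
  13 vs larger child 71 at index 1, swap → [71, 13, 38, 48, 66, 22, 26]
  13 vs larger child 66 at index 4, swap → [71, 66, 38, 48, 13, 22, 26]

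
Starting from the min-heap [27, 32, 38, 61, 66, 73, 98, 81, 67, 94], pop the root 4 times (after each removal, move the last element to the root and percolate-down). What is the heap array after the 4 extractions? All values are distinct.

extract-min #1 returns 27:
  remove root 27; move last element 94 to root → [94, 32, 38, 61, 66, 73, 98, 81, 67]
  94 vs smaller child 32 at index 1, swap → [32, 94, 38, 61, 66, 73, 98, 81, 67]
  94 vs smaller child 61 at index 3, swap → [32, 61, 38, 94, 66, 73, 98, 81, 67]
  94 vs smaller child 67 at index 8, swap → [32, 61, 38, 67, 66, 73, 98, 81, 94]
extract-min #2 returns 32:
  remove root 32; move last element 94 to root → [94, 61, 38, 67, 66, 73, 98, 81]
  94 vs smaller child 38 at index 2, swap → [38, 61, 94, 67, 66, 73, 98, 81]
  94 vs smaller child 73 at index 5, swap → [38, 61, 73, 67, 66, 94, 98, 81]
extract-min #3 returns 38:
  remove root 38; move last element 81 to root → [81, 61, 73, 67, 66, 94, 98]
  81 vs smaller child 61 at index 1, swap → [61, 81, 73, 67, 66, 94, 98]
  81 vs smaller child 66 at index 4, swap → [61, 66, 73, 67, 81, 94, 98]
extract-min #4 returns 61:
  remove root 61; move last element 98 to root → [98, 66, 73, 67, 81, 94]
  98 vs smaller child 66 at index 1, swap → [66, 98, 73, 67, 81, 94]
  98 vs smaller child 67 at index 3, swap → [66, 67, 73, 98, 81, 94]

[66, 67, 73, 98, 81, 94]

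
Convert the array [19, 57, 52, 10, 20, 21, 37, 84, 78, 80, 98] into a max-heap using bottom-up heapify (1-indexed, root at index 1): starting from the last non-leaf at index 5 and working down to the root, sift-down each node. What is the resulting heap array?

[98, 84, 52, 78, 80, 21, 37, 10, 19, 57, 20]

sift down from index 5:
  20 vs larger child 98 at index 11, swap → [19, 57, 52, 10, 98, 21, 37, 84, 78, 80, 20]
sift down from index 4:
  10 vs larger child 84 at index 8, swap → [19, 57, 52, 84, 98, 21, 37, 10, 78, 80, 20]
sift down from index 3: already satisfies heap property
sift down from index 2:
  57 vs larger child 98 at index 5, swap → [19, 98, 52, 84, 57, 21, 37, 10, 78, 80, 20]
  57 vs larger child 80 at index 10, swap → [19, 98, 52, 84, 80, 21, 37, 10, 78, 57, 20]
sift down from index 1:
  19 vs larger child 98 at index 2, swap → [98, 19, 52, 84, 80, 21, 37, 10, 78, 57, 20]
  19 vs larger child 84 at index 4, swap → [98, 84, 52, 19, 80, 21, 37, 10, 78, 57, 20]
  19 vs larger child 78 at index 9, swap → [98, 84, 52, 78, 80, 21, 37, 10, 19, 57, 20]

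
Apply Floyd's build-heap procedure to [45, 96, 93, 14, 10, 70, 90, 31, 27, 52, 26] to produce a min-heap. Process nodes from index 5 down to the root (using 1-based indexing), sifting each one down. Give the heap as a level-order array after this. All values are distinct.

[10, 14, 70, 27, 26, 93, 90, 31, 45, 52, 96]

sift down from index 5: already satisfies heap property
sift down from index 4: already satisfies heap property
sift down from index 3:
  93 vs smaller child 70 at index 6, swap → [45, 96, 70, 14, 10, 93, 90, 31, 27, 52, 26]
sift down from index 2:
  96 vs smaller child 10 at index 5, swap → [45, 10, 70, 14, 96, 93, 90, 31, 27, 52, 26]
  96 vs smaller child 26 at index 11, swap → [45, 10, 70, 14, 26, 93, 90, 31, 27, 52, 96]
sift down from index 1:
  45 vs smaller child 10 at index 2, swap → [10, 45, 70, 14, 26, 93, 90, 31, 27, 52, 96]
  45 vs smaller child 14 at index 4, swap → [10, 14, 70, 45, 26, 93, 90, 31, 27, 52, 96]
  45 vs smaller child 27 at index 9, swap → [10, 14, 70, 27, 26, 93, 90, 31, 45, 52, 96]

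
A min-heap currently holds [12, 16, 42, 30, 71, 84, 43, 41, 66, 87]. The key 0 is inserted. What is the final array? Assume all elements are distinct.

append 0 at index 10 → [12, 16, 42, 30, 71, 84, 43, 41, 66, 87, 0]
0 < parent 71 at index 4, swap → [12, 16, 42, 30, 0, 84, 43, 41, 66, 87, 71]
0 < parent 16 at index 1, swap → [12, 0, 42, 30, 16, 84, 43, 41, 66, 87, 71]
0 < parent 12 at index 0, swap → [0, 12, 42, 30, 16, 84, 43, 41, 66, 87, 71]

[0, 12, 42, 30, 16, 84, 43, 41, 66, 87, 71]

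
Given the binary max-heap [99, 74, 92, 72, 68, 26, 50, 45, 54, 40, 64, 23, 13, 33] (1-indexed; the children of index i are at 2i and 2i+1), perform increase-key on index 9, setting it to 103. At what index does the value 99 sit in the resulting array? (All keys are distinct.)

set index 9 from 54 to 103 → [99, 74, 92, 72, 68, 26, 50, 45, 103, 40, 64, 23, 13, 33]
103 > parent 72 at index 4, swap → [99, 74, 92, 103, 68, 26, 50, 45, 72, 40, 64, 23, 13, 33]
103 > parent 74 at index 2, swap → [99, 103, 92, 74, 68, 26, 50, 45, 72, 40, 64, 23, 13, 33]
103 > parent 99 at index 1, swap → [103, 99, 92, 74, 68, 26, 50, 45, 72, 40, 64, 23, 13, 33]
resulting array: [103, 99, 92, 74, 68, 26, 50, 45, 72, 40, 64, 23, 13, 33]

2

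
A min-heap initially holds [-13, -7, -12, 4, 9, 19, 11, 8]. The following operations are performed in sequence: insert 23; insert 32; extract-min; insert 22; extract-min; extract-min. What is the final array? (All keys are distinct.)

[4, 8, 11, 22, 9, 19, 32, 23]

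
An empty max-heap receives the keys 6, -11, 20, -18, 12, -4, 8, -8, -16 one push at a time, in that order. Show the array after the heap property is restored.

[20, 12, 8, -8, -11, -4, 6, -18, -16]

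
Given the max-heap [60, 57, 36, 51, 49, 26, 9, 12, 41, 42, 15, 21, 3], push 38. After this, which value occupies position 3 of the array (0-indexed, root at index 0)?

51

append 38 at index 13 → [60, 57, 36, 51, 49, 26, 9, 12, 41, 42, 15, 21, 3, 38]
38 > parent 9 at index 6, swap → [60, 57, 36, 51, 49, 26, 38, 12, 41, 42, 15, 21, 3, 9]
38 > parent 36 at index 2, swap → [60, 57, 38, 51, 49, 26, 36, 12, 41, 42, 15, 21, 3, 9]
resulting array: [60, 57, 38, 51, 49, 26, 36, 12, 41, 42, 15, 21, 3, 9]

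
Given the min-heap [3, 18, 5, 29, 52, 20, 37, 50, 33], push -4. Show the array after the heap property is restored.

append -4 at index 9 → [3, 18, 5, 29, 52, 20, 37, 50, 33, -4]
-4 < parent 52 at index 4, swap → [3, 18, 5, 29, -4, 20, 37, 50, 33, 52]
-4 < parent 18 at index 1, swap → [3, -4, 5, 29, 18, 20, 37, 50, 33, 52]
-4 < parent 3 at index 0, swap → [-4, 3, 5, 29, 18, 20, 37, 50, 33, 52]

[-4, 3, 5, 29, 18, 20, 37, 50, 33, 52]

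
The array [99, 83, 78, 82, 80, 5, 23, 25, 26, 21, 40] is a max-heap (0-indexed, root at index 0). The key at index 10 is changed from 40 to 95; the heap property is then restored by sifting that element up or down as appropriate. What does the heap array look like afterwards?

[99, 95, 78, 82, 83, 5, 23, 25, 26, 21, 80]

set index 10 from 40 to 95 → [99, 83, 78, 82, 80, 5, 23, 25, 26, 21, 95]
95 > parent 80 at index 4, swap → [99, 83, 78, 82, 95, 5, 23, 25, 26, 21, 80]
95 > parent 83 at index 1, swap → [99, 95, 78, 82, 83, 5, 23, 25, 26, 21, 80]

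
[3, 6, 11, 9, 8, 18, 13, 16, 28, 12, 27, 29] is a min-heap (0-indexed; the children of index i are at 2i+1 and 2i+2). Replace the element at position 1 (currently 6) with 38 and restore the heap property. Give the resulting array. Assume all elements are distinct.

[3, 8, 11, 9, 12, 18, 13, 16, 28, 38, 27, 29]

set index 1 from 6 to 38 → [3, 38, 11, 9, 8, 18, 13, 16, 28, 12, 27, 29]
38 vs smaller child 8 at index 4, swap → [3, 8, 11, 9, 38, 18, 13, 16, 28, 12, 27, 29]
38 vs smaller child 12 at index 9, swap → [3, 8, 11, 9, 12, 18, 13, 16, 28, 38, 27, 29]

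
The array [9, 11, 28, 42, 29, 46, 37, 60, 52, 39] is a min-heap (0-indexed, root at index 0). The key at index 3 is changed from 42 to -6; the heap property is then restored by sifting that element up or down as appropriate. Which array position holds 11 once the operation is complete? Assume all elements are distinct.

3

set index 3 from 42 to -6 → [9, 11, 28, -6, 29, 46, 37, 60, 52, 39]
-6 < parent 11 at index 1, swap → [9, -6, 28, 11, 29, 46, 37, 60, 52, 39]
-6 < parent 9 at index 0, swap → [-6, 9, 28, 11, 29, 46, 37, 60, 52, 39]
resulting array: [-6, 9, 28, 11, 29, 46, 37, 60, 52, 39]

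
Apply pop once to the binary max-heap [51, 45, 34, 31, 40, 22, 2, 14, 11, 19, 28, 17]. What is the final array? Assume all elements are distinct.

[45, 40, 34, 31, 28, 22, 2, 14, 11, 19, 17]

remove root 51; move last element 17 to root → [17, 45, 34, 31, 40, 22, 2, 14, 11, 19, 28]
17 vs larger child 45 at index 1, swap → [45, 17, 34, 31, 40, 22, 2, 14, 11, 19, 28]
17 vs larger child 40 at index 4, swap → [45, 40, 34, 31, 17, 22, 2, 14, 11, 19, 28]
17 vs larger child 28 at index 10, swap → [45, 40, 34, 31, 28, 22, 2, 14, 11, 19, 17]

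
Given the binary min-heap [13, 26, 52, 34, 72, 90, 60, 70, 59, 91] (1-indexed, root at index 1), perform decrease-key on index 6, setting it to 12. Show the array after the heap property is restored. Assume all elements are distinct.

[12, 26, 13, 34, 72, 52, 60, 70, 59, 91]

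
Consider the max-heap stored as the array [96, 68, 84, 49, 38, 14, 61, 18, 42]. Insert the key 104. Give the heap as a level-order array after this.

[104, 96, 84, 49, 68, 14, 61, 18, 42, 38]

append 104 at index 9 → [96, 68, 84, 49, 38, 14, 61, 18, 42, 104]
104 > parent 38 at index 4, swap → [96, 68, 84, 49, 104, 14, 61, 18, 42, 38]
104 > parent 68 at index 1, swap → [96, 104, 84, 49, 68, 14, 61, 18, 42, 38]
104 > parent 96 at index 0, swap → [104, 96, 84, 49, 68, 14, 61, 18, 42, 38]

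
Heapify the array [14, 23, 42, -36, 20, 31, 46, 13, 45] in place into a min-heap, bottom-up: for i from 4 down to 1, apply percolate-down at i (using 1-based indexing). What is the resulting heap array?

sift down from index 4: already satisfies heap property
sift down from index 3:
  42 vs smaller child 31 at index 6, swap → [14, 23, 31, -36, 20, 42, 46, 13, 45]
sift down from index 2:
  23 vs smaller child -36 at index 4, swap → [14, -36, 31, 23, 20, 42, 46, 13, 45]
  23 vs smaller child 13 at index 8, swap → [14, -36, 31, 13, 20, 42, 46, 23, 45]
sift down from index 1:
  14 vs smaller child -36 at index 2, swap → [-36, 14, 31, 13, 20, 42, 46, 23, 45]
  14 vs smaller child 13 at index 4, swap → [-36, 13, 31, 14, 20, 42, 46, 23, 45]

[-36, 13, 31, 14, 20, 42, 46, 23, 45]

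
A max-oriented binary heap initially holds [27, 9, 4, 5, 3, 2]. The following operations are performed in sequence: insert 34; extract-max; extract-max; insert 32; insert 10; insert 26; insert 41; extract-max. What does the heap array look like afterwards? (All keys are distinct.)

[32, 26, 10, 5, 3, 4, 9, 2]

insert 34:
  append 34 at index 6 → [27, 9, 4, 5, 3, 2, 34]
  34 > parent 4 at index 2, swap → [27, 9, 34, 5, 3, 2, 4]
  34 > parent 27 at index 0, swap → [34, 9, 27, 5, 3, 2, 4]
extract-max → returns 34:
  remove root 34; move last element 4 to root → [4, 9, 27, 5, 3, 2]
  4 vs larger child 27 at index 2, swap → [27, 9, 4, 5, 3, 2]
extract-max → returns 27:
  remove root 27; move last element 2 to root → [2, 9, 4, 5, 3]
  2 vs larger child 9 at index 1, swap → [9, 2, 4, 5, 3]
  2 vs larger child 5 at index 3, swap → [9, 5, 4, 2, 3]
insert 32:
  append 32 at index 5 → [9, 5, 4, 2, 3, 32]
  32 > parent 4 at index 2, swap → [9, 5, 32, 2, 3, 4]
  32 > parent 9 at index 0, swap → [32, 5, 9, 2, 3, 4]
insert 10:
  append 10 at index 6 → [32, 5, 9, 2, 3, 4, 10]
  10 > parent 9 at index 2, swap → [32, 5, 10, 2, 3, 4, 9]
insert 26:
  append 26 at index 7 → [32, 5, 10, 2, 3, 4, 9, 26]
  26 > parent 2 at index 3, swap → [32, 5, 10, 26, 3, 4, 9, 2]
  26 > parent 5 at index 1, swap → [32, 26, 10, 5, 3, 4, 9, 2]
insert 41:
  append 41 at index 8 → [32, 26, 10, 5, 3, 4, 9, 2, 41]
  41 > parent 5 at index 3, swap → [32, 26, 10, 41, 3, 4, 9, 2, 5]
  41 > parent 26 at index 1, swap → [32, 41, 10, 26, 3, 4, 9, 2, 5]
  41 > parent 32 at index 0, swap → [41, 32, 10, 26, 3, 4, 9, 2, 5]
extract-max → returns 41:
  remove root 41; move last element 5 to root → [5, 32, 10, 26, 3, 4, 9, 2]
  5 vs larger child 32 at index 1, swap → [32, 5, 10, 26, 3, 4, 9, 2]
  5 vs larger child 26 at index 3, swap → [32, 26, 10, 5, 3, 4, 9, 2]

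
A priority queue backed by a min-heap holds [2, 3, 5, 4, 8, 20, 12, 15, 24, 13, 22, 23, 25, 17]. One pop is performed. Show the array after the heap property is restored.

remove root 2; move last element 17 to root → [17, 3, 5, 4, 8, 20, 12, 15, 24, 13, 22, 23, 25]
17 vs smaller child 3 at index 1, swap → [3, 17, 5, 4, 8, 20, 12, 15, 24, 13, 22, 23, 25]
17 vs smaller child 4 at index 3, swap → [3, 4, 5, 17, 8, 20, 12, 15, 24, 13, 22, 23, 25]
17 vs smaller child 15 at index 7, swap → [3, 4, 5, 15, 8, 20, 12, 17, 24, 13, 22, 23, 25]

[3, 4, 5, 15, 8, 20, 12, 17, 24, 13, 22, 23, 25]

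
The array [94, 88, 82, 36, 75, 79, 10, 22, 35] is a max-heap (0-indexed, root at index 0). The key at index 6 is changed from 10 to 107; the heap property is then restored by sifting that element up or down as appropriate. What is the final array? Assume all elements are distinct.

set index 6 from 10 to 107 → [94, 88, 82, 36, 75, 79, 107, 22, 35]
107 > parent 82 at index 2, swap → [94, 88, 107, 36, 75, 79, 82, 22, 35]
107 > parent 94 at index 0, swap → [107, 88, 94, 36, 75, 79, 82, 22, 35]

[107, 88, 94, 36, 75, 79, 82, 22, 35]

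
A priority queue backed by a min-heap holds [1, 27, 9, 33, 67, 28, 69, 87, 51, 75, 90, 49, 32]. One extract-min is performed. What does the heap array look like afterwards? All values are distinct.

[9, 27, 28, 33, 67, 32, 69, 87, 51, 75, 90, 49]

remove root 1; move last element 32 to root → [32, 27, 9, 33, 67, 28, 69, 87, 51, 75, 90, 49]
32 vs smaller child 9 at index 2, swap → [9, 27, 32, 33, 67, 28, 69, 87, 51, 75, 90, 49]
32 vs smaller child 28 at index 5, swap → [9, 27, 28, 33, 67, 32, 69, 87, 51, 75, 90, 49]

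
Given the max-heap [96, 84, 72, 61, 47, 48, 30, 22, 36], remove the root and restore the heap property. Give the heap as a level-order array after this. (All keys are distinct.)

[84, 61, 72, 36, 47, 48, 30, 22]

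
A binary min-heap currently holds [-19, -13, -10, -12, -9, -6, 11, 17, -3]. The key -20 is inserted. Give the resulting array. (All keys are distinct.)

append -20 at index 9 → [-19, -13, -10, -12, -9, -6, 11, 17, -3, -20]
-20 < parent -9 at index 4, swap → [-19, -13, -10, -12, -20, -6, 11, 17, -3, -9]
-20 < parent -13 at index 1, swap → [-19, -20, -10, -12, -13, -6, 11, 17, -3, -9]
-20 < parent -19 at index 0, swap → [-20, -19, -10, -12, -13, -6, 11, 17, -3, -9]

[-20, -19, -10, -12, -13, -6, 11, 17, -3, -9]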